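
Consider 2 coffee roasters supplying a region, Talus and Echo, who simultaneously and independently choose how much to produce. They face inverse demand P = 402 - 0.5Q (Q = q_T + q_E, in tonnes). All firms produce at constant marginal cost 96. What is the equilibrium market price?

198

Each firm earns π_i = (402 - 0.5Q)q_i - 96q_i.
Setting ∂π_i/∂q_i = 0 with rivals' quantities fixed: 306 - q_i - (1/2)q_j = 0.
With identical firms every q_j equals q_i, so q_j = q_i and 306 = (3/2)q_i, giving q_i = 204.
Total output Q = 408, so price P = 402 - (1/2)·408 = 198.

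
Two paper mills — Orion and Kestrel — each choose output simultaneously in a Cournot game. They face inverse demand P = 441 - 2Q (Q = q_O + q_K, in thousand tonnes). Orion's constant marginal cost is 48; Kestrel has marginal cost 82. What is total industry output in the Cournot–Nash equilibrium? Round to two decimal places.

Orion's profit: π_O = (441 - 2Q)q_O - (48q_O). Setting ∂π_O/∂q_O = 0: 393 - 4q_O - 2(q_K) = 0.
Kestrel's profit: π_K = (441 - 2Q)q_K - (82q_K). Setting ∂π_K/∂q_K = 0: 359 - 4q_K - 2(q_O) = 0.
Best responses: q_O = (393 - 2q_K)/4, q_K = (359 - 2q_O)/4.
Substituting one into the other gives q_O = 427/6 and q_K = 325/6.
Total output Q = 427/6 + 325/6 = 376/3.

125.33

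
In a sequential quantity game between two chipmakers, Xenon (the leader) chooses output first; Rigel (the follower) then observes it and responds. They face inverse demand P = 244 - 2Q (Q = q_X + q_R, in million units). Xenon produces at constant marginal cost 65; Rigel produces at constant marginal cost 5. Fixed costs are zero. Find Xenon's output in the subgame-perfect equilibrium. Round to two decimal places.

Solve by backward induction. Given q_X, the follower Rigel maximises π_R = (244 - 2q_X - 2q_R)q_R - 5q_R.
Setting the follower's marginal profit to zero, 239 - 2q_X - 4q_R = 0, i.e. q_R = (239 - 2q_X)/4.
The leader anticipates this reaction. Substituting into P = 244 - 2Q gives P = 249/2 - q_X, so π_X = (249/2 - q_X)q_X - 65q_X.
Leader FOC: 119/2 - 2q_X = 0, so q_X = 119/4.
Then q_R = (239 - 2·(119/4))/4 = 359/8.

29.75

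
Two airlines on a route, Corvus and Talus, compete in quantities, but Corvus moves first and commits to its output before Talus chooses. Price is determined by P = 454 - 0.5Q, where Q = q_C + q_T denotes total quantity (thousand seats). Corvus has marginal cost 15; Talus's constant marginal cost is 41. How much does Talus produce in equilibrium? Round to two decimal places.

Solve by backward induction. Given q_C, the follower Talus maximises π_T = (454 - (1/2)q_C - (1/2)q_T)q_T - 41q_T.
∂π_T/∂q_T = 413 - (1/2)q_C - q_T = 0 gives the reaction function q_T = (413 - (1/2)q_C).
The leader anticipates this reaction. Substituting into P = 454 - 0.5Q gives P = 495/2 - (1/4)q_C, so π_C = (495/2 - (1/4)q_C)q_C - 15q_C.
The leader's first-order condition 465/2 - (1/2)q_C = 0 yields q_C = 465.
Then q_T = (413 - (1/2)·465) = 361/2.

180.50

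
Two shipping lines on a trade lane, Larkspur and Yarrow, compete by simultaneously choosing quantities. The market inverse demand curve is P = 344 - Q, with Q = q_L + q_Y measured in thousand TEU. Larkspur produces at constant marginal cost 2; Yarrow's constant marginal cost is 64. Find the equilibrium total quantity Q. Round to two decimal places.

207.33

Larkspur's profit: π_L = (344 - Q)q_L - (2q_L). Setting ∂π_L/∂q_L = 0: 342 - 2q_L - (q_Y) = 0.
Yarrow's first-order condition: 280 - 2q_Y - (q_L) = 0.
Best responses: q_L = (342 - q_Y)/2, q_Y = (280 - q_L)/2.
Substituting one into the other gives q_L = 404/3 and q_Y = 218/3.
Total output Q = 404/3 + 218/3 = 622/3.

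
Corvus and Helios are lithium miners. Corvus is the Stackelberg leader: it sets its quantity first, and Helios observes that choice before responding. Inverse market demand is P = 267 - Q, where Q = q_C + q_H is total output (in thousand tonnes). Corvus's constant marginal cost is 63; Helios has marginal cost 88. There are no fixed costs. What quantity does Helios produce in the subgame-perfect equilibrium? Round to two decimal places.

Solve by backward induction. Given q_C, the follower Helios maximises π_H = (267 - q_C - q_H)q_H - 88q_H.
∂π_H/∂q_H = 179 - q_C - 2q_H = 0 gives the reaction function q_H = (179 - q_C)/2.
Corvus substitutes q_H(q_C) into its own profit: π_C = q_C(267 - q_C - (179 - q_C)/2) - 63q_C = (355/2 - (1/2)q_C)q_C - 63q_C.
The leader's first-order condition 229/2 - q_C = 0 yields q_C = 229/2.
Then q_H = (179 - 229/2)/2 = 129/4.

32.25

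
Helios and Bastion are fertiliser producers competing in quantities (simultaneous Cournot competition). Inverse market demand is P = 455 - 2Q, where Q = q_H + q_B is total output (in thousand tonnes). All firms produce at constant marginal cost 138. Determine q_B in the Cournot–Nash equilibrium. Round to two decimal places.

52.83

Each firm earns π_i = (455 - 2Q)q_i - 138q_i.
Setting ∂π_i/∂q_i = 0 with rivals' quantities fixed: 317 - 4q_i - 2q_j = 0.
By symmetry each firm produces the same amount; substituting q_j = q_i yields q_i = 317/6.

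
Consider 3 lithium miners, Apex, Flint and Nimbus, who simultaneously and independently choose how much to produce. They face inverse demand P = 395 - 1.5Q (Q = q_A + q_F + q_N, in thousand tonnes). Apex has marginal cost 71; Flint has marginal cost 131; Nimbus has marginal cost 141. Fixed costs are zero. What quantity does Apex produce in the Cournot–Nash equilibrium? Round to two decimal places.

Apex's profit: π_A = (395 - 1.5Q)q_A - (71q_A). Setting ∂π_A/∂q_A = 0: 324 - 3q_A - (3/2)(q_F + q_N) = 0.
Flint's first-order condition: 264 - 3q_F - (3/2)(q_A + q_N) = 0.
Nimbus's first-order condition: 254 - 3q_N - (3/2)(q_A + q_F) = 0.
Adding the 3 conditions: 842 − 3Q − 3Q = 0, i.e. Q = 421/3.
Back-substituting: q_A = (324 − 421/2)/(3/2) = 227/3, q_F = (264 − 421/2)/(3/2) = 107/3, q_N = (254 − 421/2)/(3/2) = 29.

75.67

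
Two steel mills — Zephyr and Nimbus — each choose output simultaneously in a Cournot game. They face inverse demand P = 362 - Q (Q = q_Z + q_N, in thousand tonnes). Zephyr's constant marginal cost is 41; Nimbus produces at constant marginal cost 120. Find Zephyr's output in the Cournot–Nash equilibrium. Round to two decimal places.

Zephyr's profit: π_Z = (362 - Q)q_Z - (41q_Z). Setting ∂π_Z/∂q_Z = 0: 321 - 2q_Z - (q_N) = 0.
Nimbus's first-order condition: 242 - 2q_N - (q_Z) = 0.
Best responses: q_Z = (321 - q_N)/2, q_N = (242 - q_Z)/2.
Solving the pair: q_Z = 400/3, q_N = 163/3.

133.33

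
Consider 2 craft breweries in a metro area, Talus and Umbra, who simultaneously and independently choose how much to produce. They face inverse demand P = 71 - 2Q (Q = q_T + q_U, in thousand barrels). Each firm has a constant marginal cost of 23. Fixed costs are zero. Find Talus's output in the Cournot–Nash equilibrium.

A representative firm's profit is π_i = q_i(71 - 2Q) - 23q_i.
First-order condition (treating rivals' output as given): 48 - 4q_i - 2q_j = 0.
With identical firms every q_j equals q_i, so q_j = q_i and 48 = 6q_i, giving q_i = 8.

8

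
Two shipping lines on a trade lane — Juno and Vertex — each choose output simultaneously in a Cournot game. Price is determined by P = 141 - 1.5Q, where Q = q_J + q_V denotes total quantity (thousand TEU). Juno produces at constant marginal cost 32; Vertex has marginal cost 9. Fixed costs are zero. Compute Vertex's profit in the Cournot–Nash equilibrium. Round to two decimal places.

1779.63

Juno's profit: π_J = (141 - 1.5Q)q_J - (32q_J). Setting ∂π_J/∂q_J = 0: 109 - 3q_J - (3/2)(q_V) = 0.
Vertex's first-order condition: 132 - 3q_V - (3/2)(q_J) = 0.
So q_J = (109 - (3/2)q_V)/3 and q_V = (132 - (3/2)q_J)/3.
Solving the pair: q_J = 172/9, q_V = 310/9.
Price P = 141 - (3/2)·(482/9) = 182/3.
Vertex's profit: (182/3 - 9)·(310/9) = 1779.6296.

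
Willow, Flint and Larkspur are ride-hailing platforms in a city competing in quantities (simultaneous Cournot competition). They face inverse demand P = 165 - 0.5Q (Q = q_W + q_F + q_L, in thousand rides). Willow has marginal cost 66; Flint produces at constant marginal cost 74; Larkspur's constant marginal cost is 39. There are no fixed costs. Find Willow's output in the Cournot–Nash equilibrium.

Willow's profit: π_W = (165 - 0.5Q)q_W - (66q_W). Setting ∂π_W/∂q_W = 0: 99 - q_W - (1/2)(q_F + q_L) = 0.
Flint's first-order condition: 91 - q_F - (1/2)(q_W + q_L) = 0.
Larkspur's profit: π_L = (165 - 0.5Q)q_L - (39q_L). Setting ∂π_L/∂q_L = 0: 126 - q_L - (1/2)(q_W + q_F) = 0.
Adding the 3 conditions: 316 − Q − Q = 0, i.e. Q = 158.
Back-substituting: q_W = (99 − 79)/(1/2) = 40, q_F = (91 − 79)/(1/2) = 24, q_L = (126 − 79)/(1/2) = 94.

40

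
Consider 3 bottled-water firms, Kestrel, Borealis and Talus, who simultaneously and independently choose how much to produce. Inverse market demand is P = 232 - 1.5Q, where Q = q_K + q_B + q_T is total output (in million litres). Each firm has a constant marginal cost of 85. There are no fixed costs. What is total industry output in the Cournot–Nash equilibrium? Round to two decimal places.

73.50

Each firm earns π_i = (232 - 1.5Q)q_i - 85q_i.
Setting ∂π_i/∂q_i = 0 with rivals' quantities fixed: 147 - 3q_i - (3/2)·Σ_{j≠i} q_j = 0.
With identical firms every q_j equals q_i, so Σ_{j≠i} q_j = 2q_i and 147 = 6q_i, giving q_i = 49/2.
Total output Q = 49/2 + 49/2 + 49/2 = 147/2.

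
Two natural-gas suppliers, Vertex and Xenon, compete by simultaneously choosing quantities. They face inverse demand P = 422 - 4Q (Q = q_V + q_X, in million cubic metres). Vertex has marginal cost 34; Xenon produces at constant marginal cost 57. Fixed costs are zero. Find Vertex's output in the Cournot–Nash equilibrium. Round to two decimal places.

Vertex's profit: π_V = (422 - 4Q)q_V - (34q_V). Setting ∂π_V/∂q_V = 0: 388 - 8q_V - 4(q_X) = 0.
Xenon's profit: π_X = (422 - 4Q)q_X - (57q_X). Setting ∂π_X/∂q_X = 0: 365 - 8q_X - 4(q_V) = 0.
So q_V = (388 - 4q_X)/8 and q_X = (365 - 4q_V)/8.
Substituting one into the other gives q_V = 137/4 and q_X = 57/2.

34.25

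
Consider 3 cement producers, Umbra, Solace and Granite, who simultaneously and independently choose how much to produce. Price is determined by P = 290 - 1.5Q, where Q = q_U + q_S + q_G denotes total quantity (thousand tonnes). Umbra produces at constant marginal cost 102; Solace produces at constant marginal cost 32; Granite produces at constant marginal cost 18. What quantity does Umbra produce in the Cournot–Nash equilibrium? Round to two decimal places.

5.67

Umbra's profit: π_U = (290 - 1.5Q)q_U - (102q_U). Setting ∂π_U/∂q_U = 0: 188 - 3q_U - (3/2)(q_S + q_G) = 0.
Solace's profit: π_S = (290 - 1.5Q)q_S - (32q_S). Setting ∂π_S/∂q_S = 0: 258 - 3q_S - (3/2)(q_U + q_G) = 0.
Granite's profit: π_G = (290 - 1.5Q)q_G - (18q_G). Setting ∂π_G/∂q_G = 0: 272 - 3q_G - (3/2)(q_U + q_S) = 0.
Adding the 3 conditions: 718 − 3Q − 3Q = 0, i.e. Q = 359/3.
Back-substituting: q_U = (188 − 359/2)/(3/2) = 17/3, q_S = (258 − 359/2)/(3/2) = 157/3, q_G = (272 − 359/2)/(3/2) = 185/3.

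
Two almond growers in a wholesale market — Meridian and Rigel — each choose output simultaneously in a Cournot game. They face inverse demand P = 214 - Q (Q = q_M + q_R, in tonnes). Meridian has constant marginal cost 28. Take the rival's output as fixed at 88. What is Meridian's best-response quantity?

With the rival's output fixed at 88, Meridian's profit is π_M = (214 - 88 - q_M)q_M - (28q_M) = (126 - q_M)q_M - (28q_M).
∂π_M/∂q_M = 98 - 2q_M = 0, so q_M = 49.

49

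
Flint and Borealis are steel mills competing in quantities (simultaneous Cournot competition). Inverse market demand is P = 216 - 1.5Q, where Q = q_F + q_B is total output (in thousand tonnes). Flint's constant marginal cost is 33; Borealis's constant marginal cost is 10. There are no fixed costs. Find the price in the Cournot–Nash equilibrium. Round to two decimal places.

Flint's profit: π_F = (216 - 1.5Q)q_F - (33q_F). Setting ∂π_F/∂q_F = 0: 183 - 3q_F - (3/2)(q_B) = 0.
Borealis's first-order condition: 206 - 3q_B - (3/2)(q_F) = 0.
So q_F = (183 - (3/2)q_B)/3 and q_B = (206 - (3/2)q_F)/3.
Solving the pair: q_F = 320/9, q_B = 458/9.
Total output Q = 778/9, so price P = 216 - (3/2)·(778/9) = 259/3.

86.33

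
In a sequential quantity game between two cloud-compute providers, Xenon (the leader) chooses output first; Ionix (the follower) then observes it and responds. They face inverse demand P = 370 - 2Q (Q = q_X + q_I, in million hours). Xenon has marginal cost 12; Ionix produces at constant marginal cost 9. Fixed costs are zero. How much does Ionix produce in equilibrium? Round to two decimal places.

The follower Ionix best-responds to any q_X: π_I = (370 - 2Q)q_I - 9q_I.
Setting the follower's marginal profit to zero, 361 - 2q_X - 4q_I = 0, i.e. q_I = (361 - 2q_X)/4.
The leader anticipates this reaction. Substituting into P = 370 - 2Q gives P = 379/2 - q_X, so π_X = (379/2 - q_X)q_X - 12q_X.
Maximising: ∂π_X/∂q_X = 355/2 - 2q_X = 0, giving q_X = 355/4.
Then q_I = (361 - 2·(355/4))/4 = 367/8.

45.88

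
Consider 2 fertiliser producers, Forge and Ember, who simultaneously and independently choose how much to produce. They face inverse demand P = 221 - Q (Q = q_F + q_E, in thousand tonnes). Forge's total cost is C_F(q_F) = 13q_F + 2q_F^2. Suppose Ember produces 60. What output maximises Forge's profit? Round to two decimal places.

24.67

With the rival's output fixed at 60, Forge's profit is π_F = (221 - 60 - q_F)q_F - (13q_F + 2q_F²) = (161 - q_F)q_F - (13q_F + 2q_F²).
∂π_F/∂q_F = 148 - 6q_F = 0, so q_F = 74/3.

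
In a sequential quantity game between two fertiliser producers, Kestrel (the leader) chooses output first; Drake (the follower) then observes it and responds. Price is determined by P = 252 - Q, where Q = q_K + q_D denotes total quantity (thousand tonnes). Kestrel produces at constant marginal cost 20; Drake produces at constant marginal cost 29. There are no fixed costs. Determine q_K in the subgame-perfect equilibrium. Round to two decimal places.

120.50

The follower Drake best-responds to any q_K: π_D = (252 - Q)q_D - 29q_D.
∂π_D/∂q_D = 223 - q_K - 2q_D = 0 gives the reaction function q_D = (223 - q_K)/2.
Kestrel substitutes q_D(q_K) into its own profit: π_K = q_K(252 - q_K - (223 - q_K)/2) - 20q_K = (281/2 - (1/2)q_K)q_K - 20q_K.
The leader's first-order condition 241/2 - q_K = 0 yields q_K = 241/2.
Then q_D = (223 - 241/2)/2 = 205/4.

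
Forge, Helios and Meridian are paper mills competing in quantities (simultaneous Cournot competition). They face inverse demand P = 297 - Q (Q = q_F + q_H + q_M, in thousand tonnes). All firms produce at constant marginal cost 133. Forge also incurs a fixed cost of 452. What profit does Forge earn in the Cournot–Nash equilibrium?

Each firm earns π_i = (297 - Q)q_i - 133q_i.
Setting ∂π_i/∂q_i = 0 with rivals' quantities fixed: 164 - 2q_i - Σ_{j≠i} q_j = 0.
With identical firms every q_j equals q_i, so Σ_{j≠i} q_j = 2q_i and 164 = 4q_i, giving q_i = 41.
Price P = 297 - 123 = 174.
Forge's profit: (174 - 133)·41 - 452 = 1229.

1229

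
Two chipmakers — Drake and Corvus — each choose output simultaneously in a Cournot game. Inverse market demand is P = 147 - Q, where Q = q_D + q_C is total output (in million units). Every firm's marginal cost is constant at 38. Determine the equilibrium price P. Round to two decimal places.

Each firm earns π_i = (147 - Q)q_i - 38q_i.
First-order condition (treating rivals' output as given): 109 - 2q_i - q_j = 0.
With identical firms every q_j equals q_i, so q_j = q_i and 109 = 3q_i, giving q_i = 109/3.
Total output Q = 218/3, so price P = 147 - 218/3 = 223/3.

74.33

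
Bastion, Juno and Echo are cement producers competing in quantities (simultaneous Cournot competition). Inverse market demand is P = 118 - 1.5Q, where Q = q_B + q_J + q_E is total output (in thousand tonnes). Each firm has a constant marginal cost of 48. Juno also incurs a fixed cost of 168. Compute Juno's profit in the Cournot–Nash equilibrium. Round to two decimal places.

36.17

Each firm earns π_i = (118 - 1.5Q)q_i - 48q_i.
Setting ∂π_i/∂q_i = 0 with rivals' quantities fixed: 70 - 3q_i - (3/2)·Σ_{j≠i} q_j = 0.
With identical firms every q_j equals q_i, so Σ_{j≠i} q_j = 2q_i and 70 = 6q_i, giving q_i = 35/3.
Price P = 118 - (3/2)·35 = 131/2.
Juno's profit: (131/2 - 48)·(35/3) - 168 = 217/6.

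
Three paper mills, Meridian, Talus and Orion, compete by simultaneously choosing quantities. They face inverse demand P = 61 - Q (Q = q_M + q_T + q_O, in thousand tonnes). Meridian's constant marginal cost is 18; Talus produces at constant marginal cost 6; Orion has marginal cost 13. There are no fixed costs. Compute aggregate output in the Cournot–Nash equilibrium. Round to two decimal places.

Meridian's profit: π_M = (61 - Q)q_M - (18q_M). Setting ∂π_M/∂q_M = 0: 43 - 2q_M - (q_T + q_O) = 0.
Talus's profit: π_T = (61 - Q)q_T - (6q_T). Setting ∂π_T/∂q_T = 0: 55 - 2q_T - (q_M + q_O) = 0.
Orion's first-order condition: 48 - 2q_O - (q_M + q_T) = 0.
Adding the 3 first-order conditions: 146 − 4Q = 0, so Q = 73/2.
Back-substituting: q_M = (43 − 73/2) = 13/2, q_T = (55 − 73/2) = 37/2, q_O = (48 − 73/2) = 23/2.
Total output Q = 13/2 + 37/2 + 23/2 = 73/2.

36.50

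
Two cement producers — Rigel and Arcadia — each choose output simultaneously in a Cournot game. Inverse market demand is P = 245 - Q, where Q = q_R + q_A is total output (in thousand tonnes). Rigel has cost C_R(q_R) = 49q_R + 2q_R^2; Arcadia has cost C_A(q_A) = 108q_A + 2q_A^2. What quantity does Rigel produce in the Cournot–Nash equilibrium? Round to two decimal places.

Rigel's profit: π_R = (245 - Q)q_R - (49q_R + 2q_R²). Setting ∂π_R/∂q_R = 0: 196 - 6q_R - (q_A) = 0.
Arcadia's profit: π_A = (245 - Q)q_A - (108q_A + 2q_A²). Setting ∂π_A/∂q_A = 0: 137 - 6q_A - (q_R) = 0.
Best responses: q_R = (196 - q_A)/6, q_A = (137 - q_R)/6.
Solving the pair: q_R = 1039/35, q_A = 626/35.

29.69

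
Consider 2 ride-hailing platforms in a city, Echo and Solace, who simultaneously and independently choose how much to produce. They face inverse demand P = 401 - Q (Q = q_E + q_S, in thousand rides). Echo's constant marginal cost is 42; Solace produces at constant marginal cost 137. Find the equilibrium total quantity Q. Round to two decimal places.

Echo's profit: π_E = (401 - Q)q_E - (42q_E). Setting ∂π_E/∂q_E = 0: 359 - 2q_E - (q_S) = 0.
Solace's first-order condition: 264 - 2q_S - (q_E) = 0.
Rearranging gives the reaction functions q_E = (359 - q_S)/2 and q_S = (264 - q_E)/2.
Solving the pair: q_E = 454/3, q_S = 169/3.
Total output Q = 454/3 + 169/3 = 623/3.

207.67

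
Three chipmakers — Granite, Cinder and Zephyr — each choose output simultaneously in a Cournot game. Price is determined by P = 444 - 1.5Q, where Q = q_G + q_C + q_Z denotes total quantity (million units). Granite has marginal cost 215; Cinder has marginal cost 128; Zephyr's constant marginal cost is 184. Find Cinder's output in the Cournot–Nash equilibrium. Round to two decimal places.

76.50

Granite's profit: π_G = (444 - 1.5Q)q_G - (215q_G). Setting ∂π_G/∂q_G = 0: 229 - 3q_G - (3/2)(q_C + q_Z) = 0.
Cinder's profit: π_C = (444 - 1.5Q)q_C - (128q_C). Setting ∂π_C/∂q_C = 0: 316 - 3q_C - (3/2)(q_G + q_Z) = 0.
Zephyr's profit: π_Z = (444 - 1.5Q)q_Z - (184q_Z). Setting ∂π_Z/∂q_Z = 0: 260 - 3q_Z - (3/2)(q_G + q_C) = 0.
Adding the 3 first-order conditions: 805 − 6Q = 0, so Q = 805/6.
Back-substituting: q_G = (229 − 805/4)/(3/2) = 37/2, q_C = (316 − 805/4)/(3/2) = 153/2, q_Z = (260 − 805/4)/(3/2) = 235/6.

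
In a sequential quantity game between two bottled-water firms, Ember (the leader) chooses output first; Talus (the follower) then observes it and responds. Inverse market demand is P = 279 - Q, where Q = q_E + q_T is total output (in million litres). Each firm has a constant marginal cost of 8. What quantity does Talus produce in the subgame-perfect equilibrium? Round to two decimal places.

67.75

Solve by backward induction. Given q_E, the follower Talus maximises π_T = (279 - q_E - q_T)q_T - 8q_T.
∂π_T/∂q_T = 271 - q_E - 2q_T = 0 gives the reaction function q_T = (271 - q_E)/2.
The leader anticipates this reaction. Substituting into P = 279 - Q gives P = 287/2 - (1/2)q_E, so π_E = (287/2 - (1/2)q_E)q_E - 8q_E.
Maximising: ∂π_E/∂q_E = 271/2 - q_E = 0, giving q_E = 271/2.
Then q_T = (271 - 271/2)/2 = 271/4.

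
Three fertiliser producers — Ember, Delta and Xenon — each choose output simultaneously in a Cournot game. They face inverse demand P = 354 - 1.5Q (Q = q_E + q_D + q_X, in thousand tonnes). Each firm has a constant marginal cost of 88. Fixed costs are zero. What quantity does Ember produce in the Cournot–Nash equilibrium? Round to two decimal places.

A representative firm's profit is π_i = q_i(354 - 1.5Q) - 88q_i.
Setting ∂π_i/∂q_i = 0 with rivals' quantities fixed: 266 - 3q_i - (3/2)·Σ_{j≠i} q_j = 0.
With identical firms every q_j equals q_i, so Σ_{j≠i} q_j = 2q_i and 266 = 6q_i, giving q_i = 133/3.

44.33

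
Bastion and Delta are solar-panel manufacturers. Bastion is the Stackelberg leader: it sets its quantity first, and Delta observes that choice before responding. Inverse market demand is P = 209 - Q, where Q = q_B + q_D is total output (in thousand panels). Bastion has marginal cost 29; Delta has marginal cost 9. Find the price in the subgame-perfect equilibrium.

Solve by backward induction. Given q_B, the follower Delta maximises π_D = (209 - q_B - q_D)q_D - 9q_D.
∂π_D/∂q_D = 200 - q_B - 2q_D = 0 gives the reaction function q_D = (200 - q_B)/2.
The leader anticipates this reaction. Substituting into P = 209 - Q gives P = 109 - (1/2)q_B, so π_B = (109 - (1/2)q_B)q_B - 29q_B.
The leader's first-order condition 80 - q_B = 0 yields q_B = 80.
Then q_D = (200 - 80)/2 = 60.
Total output Q = 140, so price P = 209 - 140 = 69.

69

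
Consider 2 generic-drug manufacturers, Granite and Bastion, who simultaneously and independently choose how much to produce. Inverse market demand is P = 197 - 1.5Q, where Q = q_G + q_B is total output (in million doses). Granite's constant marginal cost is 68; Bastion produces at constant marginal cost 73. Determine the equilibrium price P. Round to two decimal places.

Granite's profit: π_G = (197 - 1.5Q)q_G - (68q_G). Setting ∂π_G/∂q_G = 0: 129 - 3q_G - (3/2)(q_B) = 0.
Bastion's profit: π_B = (197 - 1.5Q)q_B - (73q_B). Setting ∂π_B/∂q_B = 0: 124 - 3q_B - (3/2)(q_G) = 0.
Best responses: q_G = (129 - (3/2)q_B)/3, q_B = (124 - (3/2)q_G)/3.
Solving the pair: q_G = 268/9, q_B = 238/9.
Total output Q = 506/9, so price P = 197 - (3/2)·(506/9) = 338/3.

112.67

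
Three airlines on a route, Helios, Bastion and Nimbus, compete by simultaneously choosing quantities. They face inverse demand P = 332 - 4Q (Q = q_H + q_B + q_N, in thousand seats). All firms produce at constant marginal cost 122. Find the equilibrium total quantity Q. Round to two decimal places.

Each firm earns π_i = (332 - 4Q)q_i - 122q_i.
Setting ∂π_i/∂q_i = 0 with rivals' quantities fixed: 210 - 8q_i - 4·Σ_{j≠i} q_j = 0.
By symmetry each firm produces the same amount; substituting Σ_{j≠i} q_j = 2q_i yields q_i = 210/16 = 105/8.
Total output Q = 105/8 + 105/8 + 105/8 = 315/8.

39.38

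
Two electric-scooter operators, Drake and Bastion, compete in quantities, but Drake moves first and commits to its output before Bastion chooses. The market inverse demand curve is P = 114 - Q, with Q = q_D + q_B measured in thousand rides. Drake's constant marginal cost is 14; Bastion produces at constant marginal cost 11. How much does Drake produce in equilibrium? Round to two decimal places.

Solve by backward induction. Given q_D, the follower Bastion maximises π_B = (114 - q_D - q_B)q_B - 11q_B.
Follower FOC: 103 - q_D - 2q_B = 0, so q_B(q_D) = (103 - q_D)/2.
The leader anticipates this reaction. Substituting into P = 114 - Q gives P = 125/2 - (1/2)q_D, so π_D = (125/2 - (1/2)q_D)q_D - 14q_D.
Leader FOC: 97/2 - q_D = 0, so q_D = 97/2.
Then q_B = (103 - 97/2)/2 = 109/4.

48.50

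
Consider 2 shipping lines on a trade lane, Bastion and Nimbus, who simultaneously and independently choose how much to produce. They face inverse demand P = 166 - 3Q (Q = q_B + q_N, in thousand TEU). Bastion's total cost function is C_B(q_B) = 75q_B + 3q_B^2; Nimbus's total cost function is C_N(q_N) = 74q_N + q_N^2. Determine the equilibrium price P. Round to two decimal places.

121.76

Bastion's profit: π_B = (166 - 3Q)q_B - (75q_B + 3q_B²). Setting ∂π_B/∂q_B = 0: 91 - 12q_B - 3(q_N) = 0.
Nimbus's profit: π_N = (166 - 3Q)q_N - (74q_N + q_N²). Setting ∂π_N/∂q_N = 0: 92 - 8q_N - 3(q_B) = 0.
Rearranging gives the reaction functions q_B = (91 - 3q_N)/12 and q_N = (92 - 3q_B)/8.
Substituting one into the other gives q_B = 452/87 and q_N = 277/29.
Total output Q = 1283/87, so price P = 166 - 3·(1283/87) = 121.7586.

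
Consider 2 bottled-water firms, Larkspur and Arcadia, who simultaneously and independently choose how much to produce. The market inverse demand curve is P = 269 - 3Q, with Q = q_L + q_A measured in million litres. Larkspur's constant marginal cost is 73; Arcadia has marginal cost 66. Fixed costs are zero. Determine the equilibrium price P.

136

Larkspur's profit: π_L = (269 - 3Q)q_L - (73q_L). Setting ∂π_L/∂q_L = 0: 196 - 6q_L - 3(q_A) = 0.
Arcadia's profit: π_A = (269 - 3Q)q_A - (66q_A). Setting ∂π_A/∂q_A = 0: 203 - 6q_A - 3(q_L) = 0.
Best responses: q_L = (196 - 3q_A)/6, q_A = (203 - 3q_L)/6.
Substituting one into the other gives q_L = 21 and q_A = 70/3.
Total output Q = 133/3, so price P = 269 - 3·(133/3) = 136.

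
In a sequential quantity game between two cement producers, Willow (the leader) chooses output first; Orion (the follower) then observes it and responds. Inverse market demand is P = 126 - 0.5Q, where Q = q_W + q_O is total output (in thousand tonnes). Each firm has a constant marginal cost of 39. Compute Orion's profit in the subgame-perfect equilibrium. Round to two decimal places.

946.13

Solve by backward induction. Given q_W, the follower Orion maximises π_O = (126 - (1/2)q_W - (1/2)q_O)q_O - 39q_O.
Follower FOC: 87 - (1/2)q_W - q_O = 0, so q_O(q_W) = (87 - (1/2)q_W).
Willow substitutes q_O(q_W) into its own profit: π_W = q_W(126 - (1/2)q_W - (87 - (1/2)q_W)/2) - 39q_W = (165/2 - (1/4)q_W)q_W - 39q_W.
Maximising: ∂π_W/∂q_W = 87/2 - (1/2)q_W = 0, giving q_W = 87.
Then q_O = (87 - (1/2)·87) = 87/2.
Price P = 126 - (1/2)·(261/2) = 243/4.
Orion's profit: (243/4 - 39)·(87/2) = 946.1250.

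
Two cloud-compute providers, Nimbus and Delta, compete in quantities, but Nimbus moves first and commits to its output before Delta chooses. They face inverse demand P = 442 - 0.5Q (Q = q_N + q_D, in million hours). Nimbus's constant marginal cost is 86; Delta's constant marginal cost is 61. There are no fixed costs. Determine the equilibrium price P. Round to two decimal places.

168.75

The follower Delta best-responds to any q_N: π_D = (442 - 0.5Q)q_D - 61q_D.
Follower FOC: 381 - (1/2)q_N - q_D = 0, so q_D(q_N) = (381 - (1/2)q_N).
The leader anticipates this reaction. Substituting into P = 442 - 0.5Q gives P = 503/2 - (1/4)q_N, so π_N = (503/2 - (1/4)q_N)q_N - 86q_N.
Maximising: ∂π_N/∂q_N = 331/2 - (1/2)q_N = 0, giving q_N = 331.
Then q_D = (381 - (1/2)·331) = 431/2.
Total output Q = 1093/2, so price P = 442 - (1/2)·(1093/2) = 675/4.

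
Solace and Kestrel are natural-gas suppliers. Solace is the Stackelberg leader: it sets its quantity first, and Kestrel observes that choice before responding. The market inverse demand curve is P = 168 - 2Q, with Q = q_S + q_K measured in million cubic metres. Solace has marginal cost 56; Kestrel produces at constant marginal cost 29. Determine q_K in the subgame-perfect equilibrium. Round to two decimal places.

The follower Kestrel best-responds to any q_S: π_K = (168 - 2Q)q_K - 29q_K.
Setting the follower's marginal profit to zero, 139 - 2q_S - 4q_K = 0, i.e. q_K = (139 - 2q_S)/4.
The leader anticipates this reaction. Substituting into P = 168 - 2Q gives P = 197/2 - q_S, so π_S = (197/2 - q_S)q_S - 56q_S.
The leader's first-order condition 85/2 - 2q_S = 0 yields q_S = 85/4.
Then q_K = (139 - 2·(85/4))/4 = 193/8.

24.13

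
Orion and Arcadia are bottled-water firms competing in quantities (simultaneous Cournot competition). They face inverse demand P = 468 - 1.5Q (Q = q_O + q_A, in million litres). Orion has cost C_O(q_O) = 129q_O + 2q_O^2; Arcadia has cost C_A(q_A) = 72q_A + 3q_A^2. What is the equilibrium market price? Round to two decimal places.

351.44

Orion's profit: π_O = (468 - 1.5Q)q_O - (129q_O + 2q_O²). Setting ∂π_O/∂q_O = 0: 339 - 7q_O - (3/2)(q_A) = 0.
Arcadia's profit: π_A = (468 - 1.5Q)q_A - (72q_A + 3q_A²). Setting ∂π_A/∂q_A = 0: 396 - 9q_A - (3/2)(q_O) = 0.
Best responses: q_O = (339 - (3/2)q_A)/7, q_A = (396 - (3/2)q_O)/9.
Solving the pair: q_O = 364/9, q_A = 1006/27.
Total output Q = 77.7037, so price P = 468 - (3/2)·77.7037 = 351.4444.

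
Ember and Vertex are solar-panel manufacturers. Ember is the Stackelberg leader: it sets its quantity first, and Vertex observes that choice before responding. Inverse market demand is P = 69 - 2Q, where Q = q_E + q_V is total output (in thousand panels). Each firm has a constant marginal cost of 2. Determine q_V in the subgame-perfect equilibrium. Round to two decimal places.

8.38

The follower Vertex best-responds to any q_E: π_V = (69 - 2Q)q_V - 2q_V.
∂π_V/∂q_V = 67 - 2q_E - 4q_V = 0 gives the reaction function q_V = (67 - 2q_E)/4.
Ember substitutes q_V(q_E) into its own profit: π_E = q_E(69 - 2q_E - (67 - 2q_E)/2) - 2q_E = (71/2 - q_E)q_E - 2q_E.
Maximising: ∂π_E/∂q_E = 67/2 - 2q_E = 0, giving q_E = 67/4.
Then q_V = (67 - 2·(67/4))/4 = 67/8.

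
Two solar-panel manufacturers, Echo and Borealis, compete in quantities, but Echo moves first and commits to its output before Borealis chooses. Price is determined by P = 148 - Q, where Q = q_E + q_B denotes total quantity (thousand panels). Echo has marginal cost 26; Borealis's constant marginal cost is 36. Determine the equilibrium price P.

59

The follower Borealis best-responds to any q_E: π_B = (148 - Q)q_B - 36q_B.
Follower FOC: 112 - q_E - 2q_B = 0, so q_B(q_E) = (112 - q_E)/2.
The leader anticipates this reaction. Substituting into P = 148 - Q gives P = 92 - (1/2)q_E, so π_E = (92 - (1/2)q_E)q_E - 26q_E.
Maximising: ∂π_E/∂q_E = 66 - q_E = 0, giving q_E = 66.
Then q_B = (112 - 66)/2 = 23.
Total output Q = 89, so price P = 148 - 89 = 59.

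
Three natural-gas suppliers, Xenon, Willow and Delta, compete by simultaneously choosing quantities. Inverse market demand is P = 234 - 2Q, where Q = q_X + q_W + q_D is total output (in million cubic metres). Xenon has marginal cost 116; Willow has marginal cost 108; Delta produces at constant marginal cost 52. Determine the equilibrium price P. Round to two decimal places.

127.50

Xenon's profit: π_X = (234 - 2Q)q_X - (116q_X). Setting ∂π_X/∂q_X = 0: 118 - 4q_X - 2(q_W + q_D) = 0.
Willow's profit: π_W = (234 - 2Q)q_W - (108q_W). Setting ∂π_W/∂q_W = 0: 126 - 4q_W - 2(q_X + q_D) = 0.
Delta's first-order condition: 182 - 4q_D - 2(q_X + q_W) = 0.
Summing all 3 equations gives 426 − 8Q = 0, hence Q = 213/4.
Back-substituting: q_X = (118 − 213/2)/2 = 23/4, q_W = (126 − 213/2)/2 = 39/4, q_D = (182 − 213/2)/2 = 151/4.
Total output Q = 213/4, so price P = 234 - 2·(213/4) = 255/2.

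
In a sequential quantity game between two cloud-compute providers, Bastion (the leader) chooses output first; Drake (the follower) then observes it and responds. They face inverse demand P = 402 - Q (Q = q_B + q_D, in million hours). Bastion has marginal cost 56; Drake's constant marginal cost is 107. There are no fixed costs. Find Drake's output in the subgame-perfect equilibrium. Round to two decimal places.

The follower Drake best-responds to any q_B: π_D = (402 - Q)q_D - 107q_D.
Setting the follower's marginal profit to zero, 295 - q_B - 2q_D = 0, i.e. q_D = (295 - q_B)/2.
Bastion substitutes q_D(q_B) into its own profit: π_B = q_B(402 - q_B - (295 - q_B)/2) - 56q_B = (509/2 - (1/2)q_B)q_B - 56q_B.
The leader's first-order condition 397/2 - q_B = 0 yields q_B = 397/2.
Then q_D = (295 - 397/2)/2 = 193/4.

48.25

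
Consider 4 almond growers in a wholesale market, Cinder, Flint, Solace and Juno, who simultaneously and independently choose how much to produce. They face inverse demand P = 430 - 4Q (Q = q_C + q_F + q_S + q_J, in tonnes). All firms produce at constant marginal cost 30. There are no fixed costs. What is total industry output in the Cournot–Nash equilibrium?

80

A representative firm's profit is π_i = q_i(430 - 4Q) - 30q_i.
First-order condition (treating rivals' output as given): 400 - 8q_i - 4·Σ_{j≠i} q_j = 0.
With identical firms every q_j equals q_i, so Σ_{j≠i} q_j = 3q_i and 400 = 20q_i, giving q_i = 20.
Total output Q = 20 + 20 + 20 + 20 = 80.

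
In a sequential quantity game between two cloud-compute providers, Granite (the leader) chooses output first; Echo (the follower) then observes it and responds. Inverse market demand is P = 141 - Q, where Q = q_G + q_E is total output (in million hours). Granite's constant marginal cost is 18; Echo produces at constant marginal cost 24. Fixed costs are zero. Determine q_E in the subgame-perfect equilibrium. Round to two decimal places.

26.25

Solve by backward induction. Given q_G, the follower Echo maximises π_E = (141 - q_G - q_E)q_E - 24q_E.
∂π_E/∂q_E = 117 - q_G - 2q_E = 0 gives the reaction function q_E = (117 - q_G)/2.
The leader anticipates this reaction. Substituting into P = 141 - Q gives P = 165/2 - (1/2)q_G, so π_G = (165/2 - (1/2)q_G)q_G - 18q_G.
Maximising: ∂π_G/∂q_G = 129/2 - q_G = 0, giving q_G = 129/2.
Then q_E = (117 - 129/2)/2 = 105/4.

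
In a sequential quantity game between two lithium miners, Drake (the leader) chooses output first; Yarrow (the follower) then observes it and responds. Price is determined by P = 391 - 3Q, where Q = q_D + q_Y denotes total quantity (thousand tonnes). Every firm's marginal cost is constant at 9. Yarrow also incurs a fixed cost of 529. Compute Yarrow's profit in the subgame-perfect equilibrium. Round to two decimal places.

Solve by backward induction. Given q_D, the follower Yarrow maximises π_Y = (391 - 3q_D - 3q_Y)q_Y - 9q_Y.
Setting the follower's marginal profit to zero, 382 - 3q_D - 6q_Y = 0, i.e. q_Y = (382 - 3q_D)/6.
The leader anticipates this reaction. Substituting into P = 391 - 3Q gives P = 200 - (3/2)q_D, so π_D = (200 - (3/2)q_D)q_D - 9q_D.
Maximising: ∂π_D/∂q_D = 191 - 3q_D = 0, giving q_D = 191/3.
Then q_Y = (382 - 3·(191/3))/6 = 191/6.
Price P = 391 - 3·(191/2) = 209/2.
Yarrow's profit: (209/2 - 9)·(191/6) - 529 = 2511.0833.

2511.08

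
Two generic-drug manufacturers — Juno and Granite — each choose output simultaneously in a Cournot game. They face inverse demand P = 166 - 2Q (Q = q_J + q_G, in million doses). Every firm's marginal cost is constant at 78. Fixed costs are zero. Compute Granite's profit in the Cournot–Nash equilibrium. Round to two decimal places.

A representative firm's profit is π_i = q_i(166 - 2Q) - 78q_i.
First-order condition (treating rivals' output as given): 88 - 4q_i - 2q_j = 0.
By symmetry each firm produces the same amount; substituting q_j = q_i yields q_i = 88/6 = 44/3.
Price P = 166 - 2·(88/3) = 322/3.
Granite's profit: (322/3 - 78)·(44/3) = 430.2222.

430.22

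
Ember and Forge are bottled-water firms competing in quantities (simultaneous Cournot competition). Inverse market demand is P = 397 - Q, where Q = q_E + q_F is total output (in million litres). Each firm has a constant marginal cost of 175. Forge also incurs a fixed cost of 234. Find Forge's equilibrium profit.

5242

Each firm earns π_i = (397 - Q)q_i - 175q_i.
First-order condition (treating rivals' output as given): 222 - 2q_i - q_j = 0.
With identical firms every q_j equals q_i, so q_j = q_i and 222 = 3q_i, giving q_i = 74.
Price P = 397 - 148 = 249.
Forge's profit: (249 - 175)·74 - 234 = 5242.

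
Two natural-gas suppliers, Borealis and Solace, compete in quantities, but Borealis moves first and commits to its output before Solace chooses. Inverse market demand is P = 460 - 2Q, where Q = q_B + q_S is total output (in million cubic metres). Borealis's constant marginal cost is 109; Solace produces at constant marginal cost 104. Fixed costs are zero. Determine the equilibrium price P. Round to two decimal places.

195.50

Solve by backward induction. Given q_B, the follower Solace maximises π_S = (460 - 2q_B - 2q_S)q_S - 104q_S.
∂π_S/∂q_S = 356 - 2q_B - 4q_S = 0 gives the reaction function q_S = (356 - 2q_B)/4.
Borealis substitutes q_S(q_B) into its own profit: π_B = q_B(460 - 2q_B - (356 - 2q_B)/2) - 109q_B = (282 - q_B)q_B - 109q_B.
The leader's first-order condition 173 - 2q_B = 0 yields q_B = 173/2.
Then q_S = (356 - 2·(173/2))/4 = 183/4.
Total output Q = 529/4, so price P = 460 - 2·(529/4) = 391/2.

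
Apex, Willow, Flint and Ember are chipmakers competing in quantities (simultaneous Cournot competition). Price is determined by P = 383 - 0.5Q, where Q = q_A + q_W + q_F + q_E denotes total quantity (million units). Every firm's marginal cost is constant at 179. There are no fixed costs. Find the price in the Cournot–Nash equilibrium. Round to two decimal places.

A representative firm's profit is π_i = q_i(383 - 0.5Q) - 179q_i.
Setting ∂π_i/∂q_i = 0 with rivals' quantities fixed: 204 - q_i - (1/2)·Σ_{j≠i} q_j = 0.
With identical firms every q_j equals q_i, so Σ_{j≠i} q_j = 3q_i and 204 = (5/2)q_i, giving q_i = 408/5.
Total output Q = 1632/5, so price P = 383 - (1/2)·(1632/5) = 1099/5.

219.80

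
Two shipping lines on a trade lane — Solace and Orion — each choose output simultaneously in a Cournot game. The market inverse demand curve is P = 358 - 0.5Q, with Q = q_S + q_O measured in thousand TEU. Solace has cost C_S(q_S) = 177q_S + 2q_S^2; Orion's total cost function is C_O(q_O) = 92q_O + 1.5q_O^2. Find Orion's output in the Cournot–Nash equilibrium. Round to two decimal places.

62.76

Solace's profit: π_S = (358 - 0.5Q)q_S - (177q_S + 2q_S²). Setting ∂π_S/∂q_S = 0: 181 - 5q_S - (1/2)(q_O) = 0.
Orion's first-order condition: 266 - 4q_O - (1/2)(q_S) = 0.
Rearranging gives the reaction functions q_S = (181 - (1/2)q_O)/5 and q_O = (266 - (1/2)q_S)/4.
Solving the pair: q_S = 29.9241, q_O = 62.7595.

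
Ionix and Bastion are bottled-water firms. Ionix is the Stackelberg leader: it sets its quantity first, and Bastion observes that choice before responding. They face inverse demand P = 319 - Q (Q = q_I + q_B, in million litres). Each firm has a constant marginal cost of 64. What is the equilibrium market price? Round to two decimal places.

127.75

Solve by backward induction. Given q_I, the follower Bastion maximises π_B = (319 - q_I - q_B)q_B - 64q_B.
Setting the follower's marginal profit to zero, 255 - q_I - 2q_B = 0, i.e. q_B = (255 - q_I)/2.
The leader anticipates this reaction. Substituting into P = 319 - Q gives P = 383/2 - (1/2)q_I, so π_I = (383/2 - (1/2)q_I)q_I - 64q_I.
The leader's first-order condition 255/2 - q_I = 0 yields q_I = 255/2.
Then q_B = (255 - 255/2)/2 = 255/4.
Total output Q = 765/4, so price P = 319 - 765/4 = 511/4.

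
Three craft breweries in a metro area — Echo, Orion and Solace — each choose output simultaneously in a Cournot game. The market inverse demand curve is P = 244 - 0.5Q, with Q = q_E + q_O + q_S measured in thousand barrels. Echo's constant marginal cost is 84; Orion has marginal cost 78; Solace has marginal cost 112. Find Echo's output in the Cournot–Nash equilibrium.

91

Echo's profit: π_E = (244 - 0.5Q)q_E - (84q_E). Setting ∂π_E/∂q_E = 0: 160 - q_E - (1/2)(q_O + q_S) = 0.
Orion's first-order condition: 166 - q_O - (1/2)(q_E + q_S) = 0.
Solace's first-order condition: 132 - q_S - (1/2)(q_E + q_O) = 0.
Adding the 3 first-order conditions: 458 − 2Q = 0, so Q = 229.
Back-substituting: q_E = (160 − 229/2)/(1/2) = 91, q_O = (166 − 229/2)/(1/2) = 103, q_S = (132 − 229/2)/(1/2) = 35.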